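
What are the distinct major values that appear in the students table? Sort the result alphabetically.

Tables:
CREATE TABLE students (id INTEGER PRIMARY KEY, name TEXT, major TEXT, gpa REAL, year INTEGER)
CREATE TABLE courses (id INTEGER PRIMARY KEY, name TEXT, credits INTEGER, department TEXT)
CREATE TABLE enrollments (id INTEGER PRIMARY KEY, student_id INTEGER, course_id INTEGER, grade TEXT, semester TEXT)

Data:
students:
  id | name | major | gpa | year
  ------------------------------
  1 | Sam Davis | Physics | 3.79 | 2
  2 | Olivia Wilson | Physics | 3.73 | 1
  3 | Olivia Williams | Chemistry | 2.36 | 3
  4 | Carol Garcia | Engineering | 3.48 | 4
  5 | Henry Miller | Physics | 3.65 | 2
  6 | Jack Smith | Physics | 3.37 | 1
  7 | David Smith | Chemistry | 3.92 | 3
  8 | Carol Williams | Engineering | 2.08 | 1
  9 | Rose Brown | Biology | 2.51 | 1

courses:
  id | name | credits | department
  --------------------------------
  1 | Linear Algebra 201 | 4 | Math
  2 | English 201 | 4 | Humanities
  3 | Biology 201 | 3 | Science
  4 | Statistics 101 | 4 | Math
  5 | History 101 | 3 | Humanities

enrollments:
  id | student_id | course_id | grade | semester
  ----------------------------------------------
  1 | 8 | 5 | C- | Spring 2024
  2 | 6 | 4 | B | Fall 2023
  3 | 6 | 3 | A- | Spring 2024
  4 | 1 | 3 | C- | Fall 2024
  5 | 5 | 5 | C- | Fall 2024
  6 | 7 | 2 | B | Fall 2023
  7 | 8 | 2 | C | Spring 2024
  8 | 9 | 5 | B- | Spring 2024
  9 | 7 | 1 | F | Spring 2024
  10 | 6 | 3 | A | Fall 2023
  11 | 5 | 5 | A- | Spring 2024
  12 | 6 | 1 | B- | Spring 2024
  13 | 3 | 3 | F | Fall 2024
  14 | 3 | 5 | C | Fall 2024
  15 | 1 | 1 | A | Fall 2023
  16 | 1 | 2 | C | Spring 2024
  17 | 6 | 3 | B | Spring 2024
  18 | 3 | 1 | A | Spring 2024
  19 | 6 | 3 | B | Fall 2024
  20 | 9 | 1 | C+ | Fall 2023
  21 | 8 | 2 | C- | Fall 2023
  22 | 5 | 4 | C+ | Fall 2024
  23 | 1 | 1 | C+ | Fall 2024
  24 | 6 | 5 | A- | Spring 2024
SELECT DISTINCT major FROM students ORDER BY major

Execution result:
major
Biology
Chemistry
Engineering
Physics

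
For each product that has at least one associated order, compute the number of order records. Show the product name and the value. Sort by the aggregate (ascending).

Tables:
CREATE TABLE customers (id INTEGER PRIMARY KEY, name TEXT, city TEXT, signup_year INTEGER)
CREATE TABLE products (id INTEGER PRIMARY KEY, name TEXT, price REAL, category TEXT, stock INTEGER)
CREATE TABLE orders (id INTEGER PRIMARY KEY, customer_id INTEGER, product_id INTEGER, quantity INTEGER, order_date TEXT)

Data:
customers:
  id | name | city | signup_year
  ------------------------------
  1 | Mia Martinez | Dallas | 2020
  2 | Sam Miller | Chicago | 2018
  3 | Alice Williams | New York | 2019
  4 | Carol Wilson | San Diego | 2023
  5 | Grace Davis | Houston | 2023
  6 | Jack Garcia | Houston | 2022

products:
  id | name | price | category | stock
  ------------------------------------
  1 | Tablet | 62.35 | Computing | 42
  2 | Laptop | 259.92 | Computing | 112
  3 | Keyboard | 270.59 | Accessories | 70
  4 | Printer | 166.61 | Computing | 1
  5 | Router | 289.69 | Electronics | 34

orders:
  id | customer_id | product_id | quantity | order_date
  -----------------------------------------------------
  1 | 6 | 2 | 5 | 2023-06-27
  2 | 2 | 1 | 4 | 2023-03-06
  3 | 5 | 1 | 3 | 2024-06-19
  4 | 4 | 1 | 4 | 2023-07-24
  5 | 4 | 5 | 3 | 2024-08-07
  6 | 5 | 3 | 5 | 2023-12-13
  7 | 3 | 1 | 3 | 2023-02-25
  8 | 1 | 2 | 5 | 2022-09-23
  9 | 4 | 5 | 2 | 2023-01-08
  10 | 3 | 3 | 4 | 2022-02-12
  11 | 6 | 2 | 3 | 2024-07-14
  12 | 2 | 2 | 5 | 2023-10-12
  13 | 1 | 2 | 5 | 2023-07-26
SELECT p.name, COUNT(*) AS n FROM orders c JOIN products p ON c.product_id = p.id GROUP BY p.id, p.name ORDER BY n ASC

Execution result:
name | n
Keyboard | 2
Router | 2
Tablet | 4
Laptop | 5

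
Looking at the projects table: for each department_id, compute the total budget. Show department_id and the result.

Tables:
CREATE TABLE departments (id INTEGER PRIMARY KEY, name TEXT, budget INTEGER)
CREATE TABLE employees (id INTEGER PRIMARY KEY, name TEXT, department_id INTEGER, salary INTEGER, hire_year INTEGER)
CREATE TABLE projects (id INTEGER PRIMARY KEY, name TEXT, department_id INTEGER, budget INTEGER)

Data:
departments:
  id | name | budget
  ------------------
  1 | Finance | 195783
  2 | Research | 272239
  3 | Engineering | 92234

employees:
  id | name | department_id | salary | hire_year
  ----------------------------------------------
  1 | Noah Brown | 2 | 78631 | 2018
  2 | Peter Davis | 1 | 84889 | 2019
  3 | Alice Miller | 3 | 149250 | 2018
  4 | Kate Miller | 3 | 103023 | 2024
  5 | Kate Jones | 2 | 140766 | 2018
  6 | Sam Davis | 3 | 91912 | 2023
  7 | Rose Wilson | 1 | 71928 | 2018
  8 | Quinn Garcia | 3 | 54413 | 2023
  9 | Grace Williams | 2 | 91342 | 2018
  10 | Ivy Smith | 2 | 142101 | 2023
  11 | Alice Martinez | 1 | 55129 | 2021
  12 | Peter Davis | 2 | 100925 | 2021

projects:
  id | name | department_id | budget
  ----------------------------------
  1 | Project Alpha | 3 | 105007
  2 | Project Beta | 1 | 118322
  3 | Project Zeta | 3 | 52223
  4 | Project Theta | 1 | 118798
SELECT department_id, SUM(budget) AS sum_budget FROM projects GROUP BY department_id

Execution result:
department_id | sum_budget
1 | 237120
3 | 157230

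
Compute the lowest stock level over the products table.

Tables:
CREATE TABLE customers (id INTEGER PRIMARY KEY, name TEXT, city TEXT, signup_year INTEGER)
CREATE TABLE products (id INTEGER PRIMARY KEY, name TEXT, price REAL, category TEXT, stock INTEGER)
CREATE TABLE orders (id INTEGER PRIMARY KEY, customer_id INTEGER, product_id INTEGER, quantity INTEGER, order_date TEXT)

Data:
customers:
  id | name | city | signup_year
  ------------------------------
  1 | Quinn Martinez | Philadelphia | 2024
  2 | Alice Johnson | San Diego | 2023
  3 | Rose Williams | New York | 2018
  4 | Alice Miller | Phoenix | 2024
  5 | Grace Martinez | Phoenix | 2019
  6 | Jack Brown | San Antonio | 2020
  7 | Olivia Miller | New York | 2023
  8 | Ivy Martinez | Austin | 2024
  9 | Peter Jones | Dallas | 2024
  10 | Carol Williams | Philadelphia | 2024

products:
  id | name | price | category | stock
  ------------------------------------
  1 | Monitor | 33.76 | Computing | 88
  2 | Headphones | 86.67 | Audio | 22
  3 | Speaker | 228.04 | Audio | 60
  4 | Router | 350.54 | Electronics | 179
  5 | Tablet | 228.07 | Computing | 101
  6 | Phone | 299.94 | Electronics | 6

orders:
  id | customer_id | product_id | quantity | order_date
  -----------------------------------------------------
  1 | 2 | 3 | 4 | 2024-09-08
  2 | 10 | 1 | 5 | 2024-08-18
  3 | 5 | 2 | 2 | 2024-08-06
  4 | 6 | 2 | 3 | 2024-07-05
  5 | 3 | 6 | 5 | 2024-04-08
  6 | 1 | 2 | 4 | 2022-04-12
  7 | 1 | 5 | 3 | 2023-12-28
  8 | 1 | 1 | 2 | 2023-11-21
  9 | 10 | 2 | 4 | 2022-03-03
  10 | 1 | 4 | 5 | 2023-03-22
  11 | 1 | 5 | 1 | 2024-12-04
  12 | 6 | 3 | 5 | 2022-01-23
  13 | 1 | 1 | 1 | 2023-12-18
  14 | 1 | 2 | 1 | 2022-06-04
SELECT MIN(stock) FROM products

Execution result:
6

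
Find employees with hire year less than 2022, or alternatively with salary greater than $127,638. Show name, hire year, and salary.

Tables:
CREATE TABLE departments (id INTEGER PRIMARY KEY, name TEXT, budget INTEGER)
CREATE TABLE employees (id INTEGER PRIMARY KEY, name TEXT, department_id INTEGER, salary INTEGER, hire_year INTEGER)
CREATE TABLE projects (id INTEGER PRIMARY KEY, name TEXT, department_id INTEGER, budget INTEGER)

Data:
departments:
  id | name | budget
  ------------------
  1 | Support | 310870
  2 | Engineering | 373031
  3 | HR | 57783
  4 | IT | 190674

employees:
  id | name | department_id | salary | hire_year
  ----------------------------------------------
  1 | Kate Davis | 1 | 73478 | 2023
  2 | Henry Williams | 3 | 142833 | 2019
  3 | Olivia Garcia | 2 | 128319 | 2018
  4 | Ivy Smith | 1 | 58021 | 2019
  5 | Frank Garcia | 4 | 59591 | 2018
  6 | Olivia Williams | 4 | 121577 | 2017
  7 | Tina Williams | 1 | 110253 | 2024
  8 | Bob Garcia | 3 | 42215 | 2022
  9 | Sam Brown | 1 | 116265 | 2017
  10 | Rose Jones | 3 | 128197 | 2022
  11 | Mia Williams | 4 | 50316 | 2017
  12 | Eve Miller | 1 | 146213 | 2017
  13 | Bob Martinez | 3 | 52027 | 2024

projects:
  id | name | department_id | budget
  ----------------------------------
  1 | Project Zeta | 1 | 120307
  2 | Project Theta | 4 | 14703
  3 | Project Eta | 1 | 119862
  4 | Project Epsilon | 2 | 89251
SELECT name, hire_year, salary FROM employees WHERE hire_year < 2022 OR salary > 127638

Execution result:
name | hire_year | salary
Henry Williams | 2019 | 142833
Olivia Garcia | 2018 | 128319
Ivy Smith | 2019 | 58021
Frank Garcia | 2018 | 59591
Olivia Williams | 2017 | 121577
Sam Brown | 2017 | 116265
Rose Jones | 2022 | 128197
Mia Williams | 2017 | 50316
Eve Miller | 2017 | 146213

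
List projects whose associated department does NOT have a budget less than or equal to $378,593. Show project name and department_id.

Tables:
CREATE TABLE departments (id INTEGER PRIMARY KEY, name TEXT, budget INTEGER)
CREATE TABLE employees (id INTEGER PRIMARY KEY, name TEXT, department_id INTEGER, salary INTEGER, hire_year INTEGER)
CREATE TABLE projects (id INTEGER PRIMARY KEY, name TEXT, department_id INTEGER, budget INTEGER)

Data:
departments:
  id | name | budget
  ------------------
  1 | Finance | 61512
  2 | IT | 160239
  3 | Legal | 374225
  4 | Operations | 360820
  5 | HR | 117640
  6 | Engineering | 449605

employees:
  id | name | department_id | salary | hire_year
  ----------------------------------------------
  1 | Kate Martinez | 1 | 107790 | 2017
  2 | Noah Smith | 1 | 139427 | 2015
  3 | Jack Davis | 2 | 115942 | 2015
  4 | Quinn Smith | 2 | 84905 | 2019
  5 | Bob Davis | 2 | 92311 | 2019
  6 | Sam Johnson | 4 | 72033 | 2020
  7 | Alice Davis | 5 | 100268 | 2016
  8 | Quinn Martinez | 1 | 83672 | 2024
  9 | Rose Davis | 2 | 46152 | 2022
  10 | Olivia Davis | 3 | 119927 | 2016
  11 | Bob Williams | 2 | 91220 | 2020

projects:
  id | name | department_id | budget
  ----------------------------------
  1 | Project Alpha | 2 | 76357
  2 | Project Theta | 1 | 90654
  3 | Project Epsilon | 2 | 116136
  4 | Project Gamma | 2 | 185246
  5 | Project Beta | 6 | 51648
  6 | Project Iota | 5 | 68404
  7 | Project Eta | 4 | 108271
SELECT name, department_id FROM projects WHERE department_id NOT IN (SELECT id FROM departments WHERE budget <= 378593)

Execution result:
name | department_id
Project Beta | 6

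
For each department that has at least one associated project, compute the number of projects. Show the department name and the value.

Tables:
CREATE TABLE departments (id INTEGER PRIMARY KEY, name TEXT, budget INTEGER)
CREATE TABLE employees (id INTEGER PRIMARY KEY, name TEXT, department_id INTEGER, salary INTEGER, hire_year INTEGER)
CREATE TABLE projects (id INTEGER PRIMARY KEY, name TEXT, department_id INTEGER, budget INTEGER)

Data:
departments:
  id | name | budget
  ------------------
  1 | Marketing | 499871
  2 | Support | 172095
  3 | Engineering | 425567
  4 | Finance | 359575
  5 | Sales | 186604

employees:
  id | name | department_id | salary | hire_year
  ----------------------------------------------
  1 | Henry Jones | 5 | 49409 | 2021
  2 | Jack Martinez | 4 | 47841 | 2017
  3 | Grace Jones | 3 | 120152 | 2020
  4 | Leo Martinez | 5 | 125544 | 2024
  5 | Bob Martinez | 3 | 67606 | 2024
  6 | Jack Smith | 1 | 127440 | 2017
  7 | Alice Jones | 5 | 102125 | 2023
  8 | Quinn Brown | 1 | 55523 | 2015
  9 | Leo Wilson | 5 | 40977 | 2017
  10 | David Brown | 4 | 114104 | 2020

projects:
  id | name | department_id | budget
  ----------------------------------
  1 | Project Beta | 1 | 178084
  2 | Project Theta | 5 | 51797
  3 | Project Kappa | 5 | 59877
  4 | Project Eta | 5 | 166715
SELECT p.name, COUNT(*) AS n FROM projects c JOIN departments p ON c.department_id = p.id GROUP BY p.id, p.name

Execution result:
name | n
Marketing | 1
Sales | 3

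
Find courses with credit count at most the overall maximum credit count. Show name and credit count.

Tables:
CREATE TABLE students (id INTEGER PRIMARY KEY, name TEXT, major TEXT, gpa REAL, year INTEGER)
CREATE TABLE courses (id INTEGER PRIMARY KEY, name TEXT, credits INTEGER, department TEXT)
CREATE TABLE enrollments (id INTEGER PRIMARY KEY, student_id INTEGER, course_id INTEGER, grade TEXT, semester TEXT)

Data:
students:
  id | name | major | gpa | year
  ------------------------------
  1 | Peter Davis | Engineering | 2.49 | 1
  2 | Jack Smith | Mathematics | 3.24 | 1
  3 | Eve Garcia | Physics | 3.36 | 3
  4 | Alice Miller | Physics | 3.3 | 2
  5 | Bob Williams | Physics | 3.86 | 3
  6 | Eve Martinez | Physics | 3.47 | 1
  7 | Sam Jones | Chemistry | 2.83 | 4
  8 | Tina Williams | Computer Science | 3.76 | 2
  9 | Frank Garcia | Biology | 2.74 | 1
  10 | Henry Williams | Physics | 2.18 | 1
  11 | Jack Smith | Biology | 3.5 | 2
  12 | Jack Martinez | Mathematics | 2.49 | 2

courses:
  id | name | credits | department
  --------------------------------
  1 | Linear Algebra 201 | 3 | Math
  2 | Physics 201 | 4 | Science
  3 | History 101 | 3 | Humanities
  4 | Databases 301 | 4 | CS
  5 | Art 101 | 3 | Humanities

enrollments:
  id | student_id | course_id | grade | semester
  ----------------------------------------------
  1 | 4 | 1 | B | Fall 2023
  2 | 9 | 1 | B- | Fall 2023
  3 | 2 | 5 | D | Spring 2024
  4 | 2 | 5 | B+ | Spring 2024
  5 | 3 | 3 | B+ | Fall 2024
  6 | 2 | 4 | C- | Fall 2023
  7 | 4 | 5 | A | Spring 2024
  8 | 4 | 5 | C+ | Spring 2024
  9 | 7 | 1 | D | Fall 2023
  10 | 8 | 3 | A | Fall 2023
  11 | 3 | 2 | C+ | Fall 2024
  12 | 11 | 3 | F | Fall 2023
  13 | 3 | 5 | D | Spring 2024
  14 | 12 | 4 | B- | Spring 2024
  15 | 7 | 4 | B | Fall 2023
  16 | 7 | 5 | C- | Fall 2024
SELECT name, credits FROM courses WHERE credits <= (SELECT MAX(credits) FROM courses)

Execution result:
name | credits
Linear Algebra 201 | 3
Physics 201 | 4
History 101 | 3
Databases 301 | 4
Art 101 | 3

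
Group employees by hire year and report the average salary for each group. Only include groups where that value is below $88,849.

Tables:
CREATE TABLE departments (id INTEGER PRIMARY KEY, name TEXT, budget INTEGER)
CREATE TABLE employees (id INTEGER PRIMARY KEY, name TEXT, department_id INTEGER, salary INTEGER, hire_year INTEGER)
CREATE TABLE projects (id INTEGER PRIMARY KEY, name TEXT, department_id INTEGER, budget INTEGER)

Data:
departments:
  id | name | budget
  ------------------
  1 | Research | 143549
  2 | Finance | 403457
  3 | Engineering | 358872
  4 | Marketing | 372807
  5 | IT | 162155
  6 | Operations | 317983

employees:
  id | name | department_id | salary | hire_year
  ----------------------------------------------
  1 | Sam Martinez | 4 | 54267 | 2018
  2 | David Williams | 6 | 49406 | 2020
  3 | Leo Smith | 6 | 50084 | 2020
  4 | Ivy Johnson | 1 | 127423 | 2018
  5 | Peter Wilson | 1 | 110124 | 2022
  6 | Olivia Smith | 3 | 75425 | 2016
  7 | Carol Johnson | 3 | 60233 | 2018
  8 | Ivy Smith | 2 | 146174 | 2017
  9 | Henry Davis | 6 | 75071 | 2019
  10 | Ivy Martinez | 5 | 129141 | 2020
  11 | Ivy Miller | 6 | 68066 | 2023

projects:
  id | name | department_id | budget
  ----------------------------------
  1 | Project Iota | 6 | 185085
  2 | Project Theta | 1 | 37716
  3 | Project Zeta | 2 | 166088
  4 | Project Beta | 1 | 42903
SELECT hire_year, AVG(salary) AS avg_salary FROM employees GROUP BY hire_year HAVING AVG(salary) < 88849

Execution result:
hire_year | avg_salary
2016 | 75425.00
2018 | 80641.00
2019 | 75071.00
2020 | 76210.33
2023 | 68066.00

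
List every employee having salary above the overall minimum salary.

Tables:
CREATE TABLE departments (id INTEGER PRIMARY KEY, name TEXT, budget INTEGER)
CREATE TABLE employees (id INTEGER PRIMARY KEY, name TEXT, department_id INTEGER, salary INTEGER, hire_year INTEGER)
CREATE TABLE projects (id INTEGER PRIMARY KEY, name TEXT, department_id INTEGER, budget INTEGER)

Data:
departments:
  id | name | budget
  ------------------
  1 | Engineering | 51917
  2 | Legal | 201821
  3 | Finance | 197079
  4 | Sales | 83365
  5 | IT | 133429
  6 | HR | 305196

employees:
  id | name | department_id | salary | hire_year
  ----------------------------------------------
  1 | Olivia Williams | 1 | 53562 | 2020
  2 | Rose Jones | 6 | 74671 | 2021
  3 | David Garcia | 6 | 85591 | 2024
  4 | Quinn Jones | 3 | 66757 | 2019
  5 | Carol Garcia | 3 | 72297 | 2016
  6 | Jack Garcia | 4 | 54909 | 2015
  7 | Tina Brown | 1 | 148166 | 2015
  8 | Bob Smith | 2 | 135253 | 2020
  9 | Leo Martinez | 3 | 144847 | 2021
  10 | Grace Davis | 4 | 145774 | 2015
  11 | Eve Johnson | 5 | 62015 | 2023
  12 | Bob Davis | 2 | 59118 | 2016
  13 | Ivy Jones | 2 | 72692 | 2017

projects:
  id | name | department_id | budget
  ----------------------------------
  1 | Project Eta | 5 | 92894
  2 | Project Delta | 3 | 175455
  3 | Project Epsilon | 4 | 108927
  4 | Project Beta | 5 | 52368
SELECT name, salary FROM employees WHERE salary > (SELECT MIN(salary) FROM employees)

Execution result:
name | salary
Rose Jones | 74671
David Garcia | 85591
Quinn Jones | 66757
Carol Garcia | 72297
Jack Garcia | 54909
Tina Brown | 148166
Bob Smith | 135253
Leo Martinez | 144847
Grace Davis | 145774
Eve Johnson | 62015
Bob Davis | 59118
Ivy Jones | 72692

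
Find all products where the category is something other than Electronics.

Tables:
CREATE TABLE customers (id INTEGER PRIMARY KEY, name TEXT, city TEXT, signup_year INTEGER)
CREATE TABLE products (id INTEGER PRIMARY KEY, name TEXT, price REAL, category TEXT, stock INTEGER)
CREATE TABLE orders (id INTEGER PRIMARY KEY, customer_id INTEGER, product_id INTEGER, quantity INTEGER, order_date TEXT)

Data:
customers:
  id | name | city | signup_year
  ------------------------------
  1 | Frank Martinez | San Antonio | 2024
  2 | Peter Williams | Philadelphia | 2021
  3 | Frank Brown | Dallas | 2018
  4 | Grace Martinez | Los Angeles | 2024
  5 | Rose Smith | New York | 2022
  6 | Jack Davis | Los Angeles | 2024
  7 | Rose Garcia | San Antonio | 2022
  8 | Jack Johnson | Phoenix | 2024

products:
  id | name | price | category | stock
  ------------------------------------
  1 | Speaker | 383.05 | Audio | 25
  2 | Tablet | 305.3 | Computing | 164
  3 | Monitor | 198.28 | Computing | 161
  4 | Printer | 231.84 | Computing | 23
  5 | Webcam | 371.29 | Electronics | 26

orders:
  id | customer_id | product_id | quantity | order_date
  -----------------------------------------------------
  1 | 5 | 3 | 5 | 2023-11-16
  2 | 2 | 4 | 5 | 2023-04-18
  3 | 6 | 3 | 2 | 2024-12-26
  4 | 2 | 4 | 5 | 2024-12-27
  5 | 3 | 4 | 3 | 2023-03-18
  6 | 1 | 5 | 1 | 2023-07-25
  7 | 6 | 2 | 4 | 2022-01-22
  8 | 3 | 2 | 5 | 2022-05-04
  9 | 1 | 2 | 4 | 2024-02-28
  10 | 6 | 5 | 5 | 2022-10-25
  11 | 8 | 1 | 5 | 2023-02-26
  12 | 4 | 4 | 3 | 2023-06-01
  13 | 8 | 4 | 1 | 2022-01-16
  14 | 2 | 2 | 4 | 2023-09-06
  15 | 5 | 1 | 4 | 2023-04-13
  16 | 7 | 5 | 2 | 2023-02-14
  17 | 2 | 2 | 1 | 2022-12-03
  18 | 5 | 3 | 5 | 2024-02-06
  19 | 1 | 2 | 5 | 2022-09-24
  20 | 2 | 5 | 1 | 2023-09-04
SELECT name, category FROM products WHERE category <> 'Electronics'

Execution result:
name | category
Speaker | Audio
Tablet | Computing
Monitor | Computing
Printer | Computing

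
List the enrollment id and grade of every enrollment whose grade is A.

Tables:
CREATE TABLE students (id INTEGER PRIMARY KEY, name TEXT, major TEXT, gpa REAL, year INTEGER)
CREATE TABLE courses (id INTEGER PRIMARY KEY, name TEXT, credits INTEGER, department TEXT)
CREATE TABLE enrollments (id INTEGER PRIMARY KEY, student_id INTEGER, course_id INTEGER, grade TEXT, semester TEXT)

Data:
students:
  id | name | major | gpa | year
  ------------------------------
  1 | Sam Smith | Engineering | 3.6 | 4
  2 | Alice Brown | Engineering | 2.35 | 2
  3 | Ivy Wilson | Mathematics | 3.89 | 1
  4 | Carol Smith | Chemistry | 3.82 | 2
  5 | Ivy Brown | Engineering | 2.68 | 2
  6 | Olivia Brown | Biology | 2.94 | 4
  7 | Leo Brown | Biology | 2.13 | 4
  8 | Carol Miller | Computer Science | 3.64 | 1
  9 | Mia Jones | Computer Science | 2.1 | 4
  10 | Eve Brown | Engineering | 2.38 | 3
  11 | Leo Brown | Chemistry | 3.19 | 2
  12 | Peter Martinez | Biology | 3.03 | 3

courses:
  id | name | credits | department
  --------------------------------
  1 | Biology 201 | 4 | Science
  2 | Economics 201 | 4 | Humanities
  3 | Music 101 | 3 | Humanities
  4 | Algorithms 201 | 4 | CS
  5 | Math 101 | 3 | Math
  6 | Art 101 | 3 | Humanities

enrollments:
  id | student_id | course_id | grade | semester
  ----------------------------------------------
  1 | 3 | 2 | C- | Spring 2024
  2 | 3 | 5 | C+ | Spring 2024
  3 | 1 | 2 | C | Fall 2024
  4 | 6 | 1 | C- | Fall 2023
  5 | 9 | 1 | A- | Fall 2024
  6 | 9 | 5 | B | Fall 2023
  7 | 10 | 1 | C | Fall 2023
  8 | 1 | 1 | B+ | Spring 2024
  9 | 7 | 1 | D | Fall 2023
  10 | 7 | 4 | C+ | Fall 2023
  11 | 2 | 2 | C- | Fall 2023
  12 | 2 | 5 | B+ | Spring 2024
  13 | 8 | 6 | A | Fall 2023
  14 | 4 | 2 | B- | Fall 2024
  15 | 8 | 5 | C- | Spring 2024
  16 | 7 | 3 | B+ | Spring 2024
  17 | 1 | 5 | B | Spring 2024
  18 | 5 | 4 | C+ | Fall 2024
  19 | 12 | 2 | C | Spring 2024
SELECT id, grade FROM enrollments WHERE grade = 'A'

Execution result:
id | grade
13 | A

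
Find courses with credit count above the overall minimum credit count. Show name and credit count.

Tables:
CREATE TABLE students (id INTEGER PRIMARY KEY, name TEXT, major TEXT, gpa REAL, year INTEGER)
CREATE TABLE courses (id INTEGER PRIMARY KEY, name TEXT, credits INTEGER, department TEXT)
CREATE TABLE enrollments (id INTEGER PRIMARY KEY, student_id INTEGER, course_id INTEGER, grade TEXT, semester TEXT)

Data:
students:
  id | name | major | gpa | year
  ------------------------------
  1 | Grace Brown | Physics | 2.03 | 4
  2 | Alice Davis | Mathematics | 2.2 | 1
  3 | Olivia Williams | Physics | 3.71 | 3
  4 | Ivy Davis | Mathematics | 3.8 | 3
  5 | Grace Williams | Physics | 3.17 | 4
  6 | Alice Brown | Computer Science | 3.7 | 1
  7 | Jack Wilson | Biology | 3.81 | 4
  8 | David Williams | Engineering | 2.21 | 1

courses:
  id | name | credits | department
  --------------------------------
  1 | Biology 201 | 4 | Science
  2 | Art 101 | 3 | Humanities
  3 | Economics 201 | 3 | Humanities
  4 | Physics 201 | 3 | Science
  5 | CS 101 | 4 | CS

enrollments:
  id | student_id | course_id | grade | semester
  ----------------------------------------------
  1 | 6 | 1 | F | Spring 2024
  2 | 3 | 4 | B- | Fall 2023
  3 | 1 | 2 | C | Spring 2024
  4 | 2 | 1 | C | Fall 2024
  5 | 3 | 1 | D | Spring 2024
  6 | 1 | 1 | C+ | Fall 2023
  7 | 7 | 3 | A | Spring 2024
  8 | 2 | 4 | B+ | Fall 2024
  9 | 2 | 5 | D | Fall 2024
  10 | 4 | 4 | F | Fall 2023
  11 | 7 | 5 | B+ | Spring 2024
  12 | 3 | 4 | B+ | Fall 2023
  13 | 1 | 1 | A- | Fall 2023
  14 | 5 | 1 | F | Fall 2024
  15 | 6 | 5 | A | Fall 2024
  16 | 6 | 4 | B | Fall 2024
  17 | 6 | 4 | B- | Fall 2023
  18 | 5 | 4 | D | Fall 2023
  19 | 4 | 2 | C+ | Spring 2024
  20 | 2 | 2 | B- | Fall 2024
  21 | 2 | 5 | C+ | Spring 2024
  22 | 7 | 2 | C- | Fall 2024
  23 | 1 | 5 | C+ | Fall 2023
SELECT name, credits FROM courses WHERE credits > (SELECT MIN(credits) FROM courses)

Execution result:
name | credits
Biology 201 | 4
CS 101 | 4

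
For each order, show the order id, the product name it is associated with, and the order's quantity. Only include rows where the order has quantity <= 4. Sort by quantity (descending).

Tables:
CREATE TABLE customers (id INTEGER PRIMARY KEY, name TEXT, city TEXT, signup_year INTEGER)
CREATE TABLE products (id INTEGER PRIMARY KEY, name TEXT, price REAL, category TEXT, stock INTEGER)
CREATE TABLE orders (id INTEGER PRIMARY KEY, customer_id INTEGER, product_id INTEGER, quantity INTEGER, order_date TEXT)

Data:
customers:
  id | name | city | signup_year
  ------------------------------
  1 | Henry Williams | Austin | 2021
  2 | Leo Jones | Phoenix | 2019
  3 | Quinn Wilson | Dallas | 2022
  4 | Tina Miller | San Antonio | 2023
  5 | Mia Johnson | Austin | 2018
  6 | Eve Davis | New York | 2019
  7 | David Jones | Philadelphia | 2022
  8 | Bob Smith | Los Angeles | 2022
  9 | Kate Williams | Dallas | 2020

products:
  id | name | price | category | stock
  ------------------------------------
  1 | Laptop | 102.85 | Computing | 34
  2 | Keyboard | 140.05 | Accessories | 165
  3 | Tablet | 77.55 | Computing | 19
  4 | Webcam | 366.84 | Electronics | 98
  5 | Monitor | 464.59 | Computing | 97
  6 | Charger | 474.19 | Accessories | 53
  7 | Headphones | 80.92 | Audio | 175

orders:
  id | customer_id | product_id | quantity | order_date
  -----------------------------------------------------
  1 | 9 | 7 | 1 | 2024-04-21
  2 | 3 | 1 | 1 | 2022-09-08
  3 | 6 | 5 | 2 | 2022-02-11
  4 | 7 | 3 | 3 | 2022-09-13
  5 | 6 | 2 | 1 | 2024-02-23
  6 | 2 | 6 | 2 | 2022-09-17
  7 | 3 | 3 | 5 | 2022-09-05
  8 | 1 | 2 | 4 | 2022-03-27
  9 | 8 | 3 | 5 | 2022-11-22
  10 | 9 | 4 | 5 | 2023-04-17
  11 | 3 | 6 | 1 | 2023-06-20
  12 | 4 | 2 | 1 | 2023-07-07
SELECT c.id, p.name AS product, c.quantity FROM orders c JOIN products p ON c.product_id = p.id WHERE c.quantity <= 4 ORDER BY c.quantity DESC

Execution result:
id | product | quantity
8 | Keyboard | 4
4 | Tablet | 3
3 | Monitor | 2
6 | Charger | 2
1 | Headphones | 1
2 | Laptop | 1
5 | Keyboard | 1
11 | Charger | 1
12 | Keyboard | 1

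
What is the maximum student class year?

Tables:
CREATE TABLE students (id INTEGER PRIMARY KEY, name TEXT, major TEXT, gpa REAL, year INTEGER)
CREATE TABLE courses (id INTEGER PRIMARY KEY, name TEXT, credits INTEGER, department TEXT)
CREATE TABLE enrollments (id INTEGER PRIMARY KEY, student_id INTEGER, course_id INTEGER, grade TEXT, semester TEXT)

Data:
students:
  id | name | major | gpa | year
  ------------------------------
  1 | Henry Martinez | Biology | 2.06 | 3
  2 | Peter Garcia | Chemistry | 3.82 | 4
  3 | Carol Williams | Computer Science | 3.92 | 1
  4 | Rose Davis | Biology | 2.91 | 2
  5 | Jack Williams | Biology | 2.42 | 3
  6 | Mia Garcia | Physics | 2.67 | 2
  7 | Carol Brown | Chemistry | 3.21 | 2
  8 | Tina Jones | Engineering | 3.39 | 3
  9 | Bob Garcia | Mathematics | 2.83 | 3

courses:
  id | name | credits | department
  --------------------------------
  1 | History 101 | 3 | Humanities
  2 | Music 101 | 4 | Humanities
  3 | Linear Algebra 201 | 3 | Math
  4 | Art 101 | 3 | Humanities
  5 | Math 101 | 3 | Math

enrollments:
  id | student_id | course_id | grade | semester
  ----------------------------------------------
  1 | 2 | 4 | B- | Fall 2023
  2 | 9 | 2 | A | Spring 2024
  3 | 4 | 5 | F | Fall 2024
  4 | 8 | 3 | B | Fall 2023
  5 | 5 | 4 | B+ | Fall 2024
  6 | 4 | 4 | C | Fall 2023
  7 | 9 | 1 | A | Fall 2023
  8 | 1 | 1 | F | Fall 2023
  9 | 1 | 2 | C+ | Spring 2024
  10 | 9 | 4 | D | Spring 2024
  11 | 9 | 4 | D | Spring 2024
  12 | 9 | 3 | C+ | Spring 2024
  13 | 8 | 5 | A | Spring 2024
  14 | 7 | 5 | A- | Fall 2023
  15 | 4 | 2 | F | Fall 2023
SELECT MAX(year) FROM students

Execution result:
4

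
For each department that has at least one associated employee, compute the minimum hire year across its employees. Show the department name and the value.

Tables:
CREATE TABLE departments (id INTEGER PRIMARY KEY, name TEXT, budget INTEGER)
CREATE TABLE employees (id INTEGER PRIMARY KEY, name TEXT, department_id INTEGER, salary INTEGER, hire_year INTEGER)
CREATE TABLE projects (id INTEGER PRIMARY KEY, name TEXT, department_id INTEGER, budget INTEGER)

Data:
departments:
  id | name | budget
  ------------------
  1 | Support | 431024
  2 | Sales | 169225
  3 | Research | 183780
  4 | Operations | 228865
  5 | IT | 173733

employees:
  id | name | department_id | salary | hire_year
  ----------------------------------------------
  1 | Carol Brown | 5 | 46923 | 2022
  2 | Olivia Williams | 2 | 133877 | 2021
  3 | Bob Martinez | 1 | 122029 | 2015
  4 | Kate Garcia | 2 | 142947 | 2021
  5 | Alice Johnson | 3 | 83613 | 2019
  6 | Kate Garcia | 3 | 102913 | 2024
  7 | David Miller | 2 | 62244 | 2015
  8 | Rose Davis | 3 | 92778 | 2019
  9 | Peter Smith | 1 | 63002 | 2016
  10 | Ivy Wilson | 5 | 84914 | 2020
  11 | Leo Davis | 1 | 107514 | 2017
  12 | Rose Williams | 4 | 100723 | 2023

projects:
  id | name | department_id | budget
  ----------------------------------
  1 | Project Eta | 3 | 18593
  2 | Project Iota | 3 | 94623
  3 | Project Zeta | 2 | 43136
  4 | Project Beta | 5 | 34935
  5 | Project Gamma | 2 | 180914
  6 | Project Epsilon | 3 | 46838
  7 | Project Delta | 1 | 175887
SELECT p.name, MIN(c.hire_year) AS min_hire_year FROM employees c JOIN departments p ON c.department_id = p.id GROUP BY p.id, p.name

Execution result:
name | min_hire_year
Support | 2015
Sales | 2015
Research | 2019
Operations | 2023
IT | 2020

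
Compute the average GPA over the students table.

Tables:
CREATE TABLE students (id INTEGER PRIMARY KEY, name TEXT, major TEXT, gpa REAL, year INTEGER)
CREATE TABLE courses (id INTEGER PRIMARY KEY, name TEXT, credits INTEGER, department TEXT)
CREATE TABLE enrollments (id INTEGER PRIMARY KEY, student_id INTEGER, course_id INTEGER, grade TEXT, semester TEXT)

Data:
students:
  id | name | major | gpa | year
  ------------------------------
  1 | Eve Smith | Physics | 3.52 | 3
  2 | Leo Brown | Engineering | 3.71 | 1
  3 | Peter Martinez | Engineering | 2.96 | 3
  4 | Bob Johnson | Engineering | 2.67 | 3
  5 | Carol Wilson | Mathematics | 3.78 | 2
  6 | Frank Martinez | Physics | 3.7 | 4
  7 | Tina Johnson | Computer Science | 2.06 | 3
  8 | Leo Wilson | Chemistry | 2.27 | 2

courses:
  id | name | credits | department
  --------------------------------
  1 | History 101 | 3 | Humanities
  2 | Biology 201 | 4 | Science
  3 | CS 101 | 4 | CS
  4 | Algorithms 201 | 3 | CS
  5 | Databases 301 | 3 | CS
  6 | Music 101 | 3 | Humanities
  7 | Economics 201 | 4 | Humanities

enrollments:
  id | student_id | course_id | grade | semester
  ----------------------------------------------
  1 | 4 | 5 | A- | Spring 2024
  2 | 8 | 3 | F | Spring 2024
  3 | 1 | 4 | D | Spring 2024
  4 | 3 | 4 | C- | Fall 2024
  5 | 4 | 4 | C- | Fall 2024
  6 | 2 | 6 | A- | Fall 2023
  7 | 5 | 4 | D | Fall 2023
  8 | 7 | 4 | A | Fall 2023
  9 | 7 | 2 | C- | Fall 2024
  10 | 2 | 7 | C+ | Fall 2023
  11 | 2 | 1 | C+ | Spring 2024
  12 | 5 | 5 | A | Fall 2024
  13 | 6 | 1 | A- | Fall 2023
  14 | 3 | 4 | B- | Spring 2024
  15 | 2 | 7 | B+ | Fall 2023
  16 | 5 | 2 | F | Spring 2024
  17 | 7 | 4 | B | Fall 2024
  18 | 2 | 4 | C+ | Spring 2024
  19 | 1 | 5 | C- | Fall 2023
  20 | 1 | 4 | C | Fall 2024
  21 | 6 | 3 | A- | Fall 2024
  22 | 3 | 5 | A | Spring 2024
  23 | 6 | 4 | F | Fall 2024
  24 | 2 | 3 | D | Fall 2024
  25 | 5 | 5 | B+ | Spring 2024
SELECT AVG(gpa) FROM students

Execution result:
3.08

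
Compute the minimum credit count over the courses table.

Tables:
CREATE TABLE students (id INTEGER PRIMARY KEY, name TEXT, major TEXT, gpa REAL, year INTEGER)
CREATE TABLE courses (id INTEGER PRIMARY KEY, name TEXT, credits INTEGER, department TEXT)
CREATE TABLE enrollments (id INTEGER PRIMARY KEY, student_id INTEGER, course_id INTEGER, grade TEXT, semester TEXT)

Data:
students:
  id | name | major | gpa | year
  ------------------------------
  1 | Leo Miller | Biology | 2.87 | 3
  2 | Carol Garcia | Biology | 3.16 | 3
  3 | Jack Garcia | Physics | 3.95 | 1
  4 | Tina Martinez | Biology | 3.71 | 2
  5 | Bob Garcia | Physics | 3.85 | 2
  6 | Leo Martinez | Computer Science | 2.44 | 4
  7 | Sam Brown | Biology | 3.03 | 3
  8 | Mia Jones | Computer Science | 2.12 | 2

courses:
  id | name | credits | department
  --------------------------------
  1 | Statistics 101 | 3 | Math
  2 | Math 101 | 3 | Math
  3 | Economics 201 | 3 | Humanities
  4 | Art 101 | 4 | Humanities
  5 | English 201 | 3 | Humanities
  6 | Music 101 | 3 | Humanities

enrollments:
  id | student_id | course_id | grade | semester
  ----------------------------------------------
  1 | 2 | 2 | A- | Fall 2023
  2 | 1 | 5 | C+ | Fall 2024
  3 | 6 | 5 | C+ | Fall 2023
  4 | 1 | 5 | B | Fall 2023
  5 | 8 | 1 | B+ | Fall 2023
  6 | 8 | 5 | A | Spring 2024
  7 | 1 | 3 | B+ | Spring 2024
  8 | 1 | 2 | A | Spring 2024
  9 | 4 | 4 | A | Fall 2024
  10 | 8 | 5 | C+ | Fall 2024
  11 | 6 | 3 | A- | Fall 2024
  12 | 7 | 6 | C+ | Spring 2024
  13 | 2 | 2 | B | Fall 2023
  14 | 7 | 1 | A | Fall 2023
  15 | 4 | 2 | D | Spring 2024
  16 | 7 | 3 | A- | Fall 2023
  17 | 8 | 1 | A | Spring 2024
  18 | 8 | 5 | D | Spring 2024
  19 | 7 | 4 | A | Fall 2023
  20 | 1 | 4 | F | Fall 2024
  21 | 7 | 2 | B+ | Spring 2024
SELECT MIN(credits) FROM courses

Execution result:
3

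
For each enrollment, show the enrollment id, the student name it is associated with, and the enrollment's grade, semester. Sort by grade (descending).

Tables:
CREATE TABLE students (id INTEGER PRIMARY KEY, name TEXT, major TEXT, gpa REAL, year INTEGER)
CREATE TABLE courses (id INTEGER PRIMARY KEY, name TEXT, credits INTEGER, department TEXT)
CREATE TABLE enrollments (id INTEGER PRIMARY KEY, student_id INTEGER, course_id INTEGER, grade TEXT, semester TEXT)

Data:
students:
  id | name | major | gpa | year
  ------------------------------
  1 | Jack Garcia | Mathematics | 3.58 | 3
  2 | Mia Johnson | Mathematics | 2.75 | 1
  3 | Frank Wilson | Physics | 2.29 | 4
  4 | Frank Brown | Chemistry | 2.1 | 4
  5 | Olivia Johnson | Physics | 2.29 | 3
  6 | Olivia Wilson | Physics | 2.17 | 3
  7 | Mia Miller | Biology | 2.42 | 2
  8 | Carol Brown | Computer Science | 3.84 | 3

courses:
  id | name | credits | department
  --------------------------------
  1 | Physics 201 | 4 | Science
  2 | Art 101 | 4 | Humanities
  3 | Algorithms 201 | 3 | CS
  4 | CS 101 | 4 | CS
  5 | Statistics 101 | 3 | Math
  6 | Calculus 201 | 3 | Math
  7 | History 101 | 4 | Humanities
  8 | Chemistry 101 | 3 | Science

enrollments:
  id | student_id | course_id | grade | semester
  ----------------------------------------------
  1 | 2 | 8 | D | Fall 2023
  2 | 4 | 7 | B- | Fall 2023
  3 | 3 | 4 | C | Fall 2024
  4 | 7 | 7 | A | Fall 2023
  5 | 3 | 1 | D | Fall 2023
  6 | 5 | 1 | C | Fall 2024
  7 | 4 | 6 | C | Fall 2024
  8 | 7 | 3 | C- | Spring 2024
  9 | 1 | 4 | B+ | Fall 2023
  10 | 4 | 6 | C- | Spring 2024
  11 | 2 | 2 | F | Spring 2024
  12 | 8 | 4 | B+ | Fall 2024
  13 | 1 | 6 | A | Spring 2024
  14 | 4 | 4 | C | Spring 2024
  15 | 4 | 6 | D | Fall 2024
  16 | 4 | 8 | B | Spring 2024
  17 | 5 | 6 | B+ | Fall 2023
SELECT c.id, p.name AS student, c.grade, c.semester FROM enrollments c JOIN students p ON c.student_id = p.id ORDER BY c.grade DESC

Execution result:
id | student | grade | semester
11 | Mia Johnson | F | Spring 2024
1 | Mia Johnson | D | Fall 2023
5 | Frank Wilson | D | Fall 2023
15 | Frank Brown | D | Fall 2024
8 | Mia Miller | C- | Spring 2024
10 | Frank Brown | C- | Spring 2024
3 | Frank Wilson | C | Fall 2024
6 | Olivia Johnson | C | Fall 2024
7 | Frank Brown | C | Fall 2024
14 | Frank Brown | C | Spring 2024
2 | Frank Brown | B- | Fall 2023
9 | Jack Garcia | B+ | Fall 2023
12 | Carol Brown | B+ | Fall 2024
17 | Olivia Johnson | B+ | Fall 2023
16 | Frank Brown | B | Spring 2024
4 | Mia Miller | A | Fall 2023
13 | Jack Garcia | A | Spring 2024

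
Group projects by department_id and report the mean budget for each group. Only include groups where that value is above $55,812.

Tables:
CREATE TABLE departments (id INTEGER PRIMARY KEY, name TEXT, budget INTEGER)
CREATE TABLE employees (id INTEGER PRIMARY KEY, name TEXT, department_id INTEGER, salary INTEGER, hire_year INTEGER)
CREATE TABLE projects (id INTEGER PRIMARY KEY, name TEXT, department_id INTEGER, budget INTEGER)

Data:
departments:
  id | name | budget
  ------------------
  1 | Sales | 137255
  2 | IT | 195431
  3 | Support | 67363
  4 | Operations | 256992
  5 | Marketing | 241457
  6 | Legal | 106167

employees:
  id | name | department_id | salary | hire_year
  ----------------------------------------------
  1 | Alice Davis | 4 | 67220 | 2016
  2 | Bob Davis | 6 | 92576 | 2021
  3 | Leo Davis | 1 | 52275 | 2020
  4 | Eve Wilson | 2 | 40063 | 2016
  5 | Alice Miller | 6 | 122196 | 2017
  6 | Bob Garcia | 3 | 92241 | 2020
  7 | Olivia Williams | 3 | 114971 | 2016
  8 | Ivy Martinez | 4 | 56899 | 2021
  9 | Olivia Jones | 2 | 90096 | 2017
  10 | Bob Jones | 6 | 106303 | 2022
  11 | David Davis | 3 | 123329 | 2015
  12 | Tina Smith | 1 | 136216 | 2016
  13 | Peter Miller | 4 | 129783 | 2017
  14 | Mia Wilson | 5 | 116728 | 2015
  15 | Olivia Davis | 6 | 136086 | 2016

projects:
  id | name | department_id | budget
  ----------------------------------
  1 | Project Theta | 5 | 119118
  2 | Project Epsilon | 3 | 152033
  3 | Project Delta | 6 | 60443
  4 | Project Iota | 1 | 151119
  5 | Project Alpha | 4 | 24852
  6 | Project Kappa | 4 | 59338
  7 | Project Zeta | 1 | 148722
SELECT department_id, AVG(budget) AS avg_budget FROM projects GROUP BY department_id HAVING AVG(budget) > 55812

Execution result:
department_id | avg_budget
1 | 149920.50
3 | 152033.00
5 | 119118.00
6 | 60443.00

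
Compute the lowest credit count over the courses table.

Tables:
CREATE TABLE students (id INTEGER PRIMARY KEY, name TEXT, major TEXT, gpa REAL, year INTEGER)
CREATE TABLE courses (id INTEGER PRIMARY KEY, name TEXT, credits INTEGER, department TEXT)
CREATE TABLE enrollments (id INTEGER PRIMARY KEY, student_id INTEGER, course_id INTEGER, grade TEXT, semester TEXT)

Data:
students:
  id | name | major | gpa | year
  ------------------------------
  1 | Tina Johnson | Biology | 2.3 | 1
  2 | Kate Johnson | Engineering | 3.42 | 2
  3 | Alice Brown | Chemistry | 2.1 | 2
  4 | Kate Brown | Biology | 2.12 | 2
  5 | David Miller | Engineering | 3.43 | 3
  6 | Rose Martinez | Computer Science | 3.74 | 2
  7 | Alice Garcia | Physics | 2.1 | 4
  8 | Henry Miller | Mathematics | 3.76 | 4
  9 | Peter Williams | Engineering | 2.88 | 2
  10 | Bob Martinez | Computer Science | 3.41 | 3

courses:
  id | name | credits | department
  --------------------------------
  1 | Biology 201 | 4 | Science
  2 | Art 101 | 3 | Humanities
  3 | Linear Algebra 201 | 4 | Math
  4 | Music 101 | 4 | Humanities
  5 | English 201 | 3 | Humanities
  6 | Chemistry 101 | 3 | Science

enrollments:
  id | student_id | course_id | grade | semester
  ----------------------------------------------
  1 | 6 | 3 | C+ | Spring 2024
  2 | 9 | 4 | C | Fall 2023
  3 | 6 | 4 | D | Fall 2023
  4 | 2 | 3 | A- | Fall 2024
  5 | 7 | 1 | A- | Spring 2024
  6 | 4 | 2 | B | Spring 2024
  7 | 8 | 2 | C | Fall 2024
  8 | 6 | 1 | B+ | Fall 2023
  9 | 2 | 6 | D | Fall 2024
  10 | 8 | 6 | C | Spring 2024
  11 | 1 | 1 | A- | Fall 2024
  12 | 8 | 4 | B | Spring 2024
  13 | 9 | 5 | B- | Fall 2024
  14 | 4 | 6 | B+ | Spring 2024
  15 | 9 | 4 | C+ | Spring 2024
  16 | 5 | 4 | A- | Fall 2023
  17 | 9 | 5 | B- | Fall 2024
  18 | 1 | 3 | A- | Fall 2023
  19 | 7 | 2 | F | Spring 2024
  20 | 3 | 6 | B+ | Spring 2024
SELECT MIN(credits) FROM courses

Execution result:
3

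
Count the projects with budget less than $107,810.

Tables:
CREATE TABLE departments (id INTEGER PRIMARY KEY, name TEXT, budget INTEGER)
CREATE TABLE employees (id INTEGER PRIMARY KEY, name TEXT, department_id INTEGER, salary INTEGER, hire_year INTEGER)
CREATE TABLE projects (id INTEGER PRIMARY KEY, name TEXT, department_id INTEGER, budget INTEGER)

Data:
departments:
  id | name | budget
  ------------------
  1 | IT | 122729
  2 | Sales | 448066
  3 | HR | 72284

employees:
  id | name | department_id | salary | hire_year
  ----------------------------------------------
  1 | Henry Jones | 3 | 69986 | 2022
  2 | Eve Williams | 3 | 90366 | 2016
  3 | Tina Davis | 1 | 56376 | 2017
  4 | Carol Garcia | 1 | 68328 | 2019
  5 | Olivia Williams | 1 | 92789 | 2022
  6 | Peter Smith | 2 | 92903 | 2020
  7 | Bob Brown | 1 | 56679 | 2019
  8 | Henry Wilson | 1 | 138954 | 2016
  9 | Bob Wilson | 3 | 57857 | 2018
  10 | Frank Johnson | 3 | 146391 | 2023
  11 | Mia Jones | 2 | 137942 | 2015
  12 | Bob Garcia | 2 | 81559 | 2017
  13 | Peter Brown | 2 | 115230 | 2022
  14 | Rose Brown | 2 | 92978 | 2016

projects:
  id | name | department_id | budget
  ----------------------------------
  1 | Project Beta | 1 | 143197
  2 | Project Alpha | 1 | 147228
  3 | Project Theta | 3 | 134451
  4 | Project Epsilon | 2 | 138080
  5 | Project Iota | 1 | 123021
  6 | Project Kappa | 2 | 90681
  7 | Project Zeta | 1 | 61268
SELECT COUNT(*) FROM projects WHERE budget < 107810

Execution result:
2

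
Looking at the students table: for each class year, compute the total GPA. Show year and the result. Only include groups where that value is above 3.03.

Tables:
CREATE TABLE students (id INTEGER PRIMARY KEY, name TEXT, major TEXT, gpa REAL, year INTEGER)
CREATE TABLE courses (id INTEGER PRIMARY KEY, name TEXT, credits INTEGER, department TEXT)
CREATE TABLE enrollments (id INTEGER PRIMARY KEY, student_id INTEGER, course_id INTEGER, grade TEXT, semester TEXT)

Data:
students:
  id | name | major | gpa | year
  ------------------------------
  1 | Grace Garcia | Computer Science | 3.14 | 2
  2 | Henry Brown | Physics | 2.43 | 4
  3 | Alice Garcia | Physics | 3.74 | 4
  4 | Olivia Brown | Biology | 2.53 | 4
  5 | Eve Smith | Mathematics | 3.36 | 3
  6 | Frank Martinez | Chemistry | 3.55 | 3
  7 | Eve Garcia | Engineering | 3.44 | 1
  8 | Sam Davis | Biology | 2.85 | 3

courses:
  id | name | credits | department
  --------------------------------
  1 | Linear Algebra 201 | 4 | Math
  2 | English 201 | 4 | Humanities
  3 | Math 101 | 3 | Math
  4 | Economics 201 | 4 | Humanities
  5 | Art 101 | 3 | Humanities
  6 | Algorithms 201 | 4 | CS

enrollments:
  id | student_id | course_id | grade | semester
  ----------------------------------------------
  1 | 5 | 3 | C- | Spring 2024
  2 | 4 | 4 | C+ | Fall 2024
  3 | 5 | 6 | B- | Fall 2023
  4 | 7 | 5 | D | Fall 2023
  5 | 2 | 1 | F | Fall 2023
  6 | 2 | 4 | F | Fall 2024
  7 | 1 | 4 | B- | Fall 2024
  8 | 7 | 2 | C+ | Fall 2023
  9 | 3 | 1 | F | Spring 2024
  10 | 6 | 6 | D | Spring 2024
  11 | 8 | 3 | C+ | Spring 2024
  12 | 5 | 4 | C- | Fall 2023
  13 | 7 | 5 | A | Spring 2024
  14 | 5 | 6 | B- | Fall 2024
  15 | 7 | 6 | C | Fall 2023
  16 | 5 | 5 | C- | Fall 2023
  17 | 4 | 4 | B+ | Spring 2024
SELECT year, SUM(gpa) AS sum_gpa FROM students GROUP BY year HAVING SUM(gpa) > 3.03

Execution result:
year | sum_gpa
1 | 3.44
2 | 3.14
3 | 9.76
4 | 8.70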